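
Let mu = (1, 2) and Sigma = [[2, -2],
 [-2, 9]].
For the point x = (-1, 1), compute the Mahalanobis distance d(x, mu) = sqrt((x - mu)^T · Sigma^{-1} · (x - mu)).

Step 1 — centre the observation: (x - mu) = (-2, -1).

Step 2 — invert Sigma. det(Sigma) = 2·9 - (-2)² = 14.
  Sigma^{-1} = (1/det) · [[d, -b], [-b, a]] = [[0.6429, 0.1429],
 [0.1429, 0.1429]].

Step 3 — form the quadratic (x - mu)^T · Sigma^{-1} · (x - mu):
  Sigma^{-1} · (x - mu) = (-1.4286, -0.4286).
  (x - mu)^T · [Sigma^{-1} · (x - mu)] = (-2)·(-1.4286) + (-1)·(-0.4286) = 3.2857.

Step 4 — take square root: d = √(3.2857) ≈ 1.8127.

d(x, mu) = √(3.2857) ≈ 1.8127


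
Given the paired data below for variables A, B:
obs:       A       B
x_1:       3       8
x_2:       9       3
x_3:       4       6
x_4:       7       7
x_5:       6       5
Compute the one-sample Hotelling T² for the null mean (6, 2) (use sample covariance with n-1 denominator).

Step 1 — sample mean vector:
  mean(A) = (3 + 9 + 4 + 7 + 6) / 5 = 29/5 = 5.8
  mean(B) = (8 + 3 + 6 + 7 + 5) / 5 = 29/5 = 5.8
  x̄ = (5.8, 5.8),  deviation x̄ - mu_0 = (5.8, 5.8) - (6, 2) = (-0.2, 3.8).

Step 2 — sample covariance matrix, S[i,j] = (1/(n-1)) · Σ_k (x_{k,i} - mean_i) · (x_{k,j} - mean_j), divisor n-1 = 4:
  S[A,A] = ((-2.8)·(-2.8) + (3.2)·(3.2) + (-1.8)·(-1.8) + (1.2)·(1.2) + (0.2)·(0.2)) / 4 = 22.8/4 = 5.7
  S[A,B] = ((-2.8)·(2.2) + (3.2)·(-2.8) + (-1.8)·(0.2) + (1.2)·(1.2) + (0.2)·(-0.8)) / 4 = -14.2/4 = -3.55
  S[B,B] = ((2.2)·(2.2) + (-2.8)·(-2.8) + (0.2)·(0.2) + (1.2)·(1.2) + (-0.8)·(-0.8)) / 4 = 14.8/4 = 3.7
  S = [[5.7, -3.55],
 [-3.55, 3.7]].

Step 3 — invert S. det(S) = 5.7·3.7 - (-3.55)² = 8.4875.
  S^{-1} = (1/det) · [[d, -b], [-b, a]] = [[0.4359, 0.4183],
 [0.4183, 0.6716]].

Step 4 — quadratic form (x̄ - mu_0)^T · S^{-1} · (x̄ - mu_0):
  S^{-1} · (x̄ - mu_0) = (1.5022, 2.4683),
  (x̄ - mu_0)^T · [...] = (-0.2)·(1.5022) + (3.8)·(2.4683) = 9.0792.

Step 5 — scale by n: T² = 5 · 9.0792 = 45.3962.

T² ≈ 45.3962


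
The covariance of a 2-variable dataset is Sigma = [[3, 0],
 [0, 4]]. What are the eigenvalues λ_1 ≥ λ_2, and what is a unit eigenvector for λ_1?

Step 1 — characteristic polynomial of 2×2 Sigma:
  det(Sigma - λI) = λ² - trace · λ + det = 0.
  trace = 3 + 4 = 7, det = 3·4 - (0)² = 12.
Step 2 — discriminant:
  Δ = trace² - 4·det = 49 - 48 = 1.
Step 3 — eigenvalues:
  λ = (trace ± √Δ)/2 = (7 ± 1)/2,
  λ_1 = 4,  λ_2 = 3.

Step 4 — unit eigenvector for λ_1: Sigma is diagonal, so its eigenvectors are the coordinate axes. λ_1 = 4 is the diagonal entry on the second coordinate axis, hence
  v_1 = (0, 1) (||v_1|| = 1).

λ_1 = 4,  λ_2 = 3;  v_1 ≈ (0, 1)


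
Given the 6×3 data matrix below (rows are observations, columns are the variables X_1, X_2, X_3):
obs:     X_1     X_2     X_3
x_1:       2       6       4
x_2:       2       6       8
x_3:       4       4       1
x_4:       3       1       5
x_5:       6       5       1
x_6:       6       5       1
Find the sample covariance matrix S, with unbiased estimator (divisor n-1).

Step 1 — column means:
  mean(X_1) = (2 + 2 + 4 + 3 + 6 + 6) / 6 = 23/6 = 3.8333
  mean(X_2) = (6 + 6 + 4 + 1 + 5 + 5) / 6 = 27/6 = 4.5
  mean(X_3) = (4 + 8 + 1 + 5 + 1 + 1) / 6 = 20/6 = 3.3333

Step 2 — sample covariance S[i,j] = (1/(n-1)) · Σ_k (x_{k,i} - mean_i) · (x_{k,j} - mean_j), with n-1 = 5.
  S[X_1,X_1] = ((-1.8333)·(-1.8333) + (-1.8333)·(-1.8333) + (0.1667)·(0.1667) + (-0.8333)·(-0.8333) + (2.1667)·(2.1667) + (2.1667)·(2.1667)) / 5 = 16.8333/5 = 3.3667
  S[X_1,X_2] = ((-1.8333)·(1.5) + (-1.8333)·(1.5) + (0.1667)·(-0.5) + (-0.8333)·(-3.5) + (2.1667)·(0.5) + (2.1667)·(0.5)) / 5 = -0.5/5 = -0.1
  S[X_1,X_3] = ((-1.8333)·(0.6667) + (-1.8333)·(4.6667) + (0.1667)·(-2.3333) + (-0.8333)·(1.6667) + (2.1667)·(-2.3333) + (2.1667)·(-2.3333)) / 5 = -21.6667/5 = -4.3333
  S[X_2,X_2] = ((1.5)·(1.5) + (1.5)·(1.5) + (-0.5)·(-0.5) + (-3.5)·(-3.5) + (0.5)·(0.5) + (0.5)·(0.5)) / 5 = 17.5/5 = 3.5
  S[X_2,X_3] = ((1.5)·(0.6667) + (1.5)·(4.6667) + (-0.5)·(-2.3333) + (-3.5)·(1.6667) + (0.5)·(-2.3333) + (0.5)·(-2.3333)) / 5 = 1/5 = 0.2
  S[X_3,X_3] = ((0.6667)·(0.6667) + (4.6667)·(4.6667) + (-2.3333)·(-2.3333) + (1.6667)·(1.6667) + (-2.3333)·(-2.3333) + (-2.3333)·(-2.3333)) / 5 = 41.3333/5 = 8.2667

S is symmetric (S[j,i] = S[i,j]). Assembling:

S = [[3.3667, -0.1, -4.3333],
 [-0.1, 3.5, 0.2],
 [-4.3333, 0.2, 8.2667]]


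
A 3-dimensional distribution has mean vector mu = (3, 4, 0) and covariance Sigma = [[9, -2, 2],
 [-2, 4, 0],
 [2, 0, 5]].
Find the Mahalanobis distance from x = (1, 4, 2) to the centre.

Step 1 — centre the observation: (x - mu) = (-2, 0, 2).

Step 2 — invert Sigma (cofactor / det for 3×3, or solve directly):
  Sigma^{-1} = [[0.1389, 0.0694, -0.0556],
 [0.0694, 0.2847, -0.0278],
 [-0.0556, -0.0278, 0.2222]].

Step 3 — form the quadratic (x - mu)^T · Sigma^{-1} · (x - mu):
  Sigma^{-1} · (x - mu) = (-0.3889, -0.1944, 0.5556).
  (x - mu)^T · [Sigma^{-1} · (x - mu)] = (-2)·(-0.3889) + (0)·(-0.1944) + (2)·(0.5556) = 1.8889.

Step 4 — take square root: d = √(1.8889) ≈ 1.3744.

d(x, mu) = √(1.8889) ≈ 1.3744


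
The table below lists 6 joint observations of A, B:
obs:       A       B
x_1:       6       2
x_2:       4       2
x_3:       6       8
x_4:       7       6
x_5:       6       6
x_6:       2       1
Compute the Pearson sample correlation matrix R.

Step 1 — column means:
  mean(A) = (6 + 4 + 6 + 7 + 6 + 2) / 6 = 31/6 = 5.1667
  mean(B) = (2 + 2 + 8 + 6 + 6 + 1) / 6 = 25/6 = 4.1667

Step 2 — sample variances and covariances s[i,j] = (1/(n-1)) · Σ_k (x_{k,i} - mean_i) · (x_{k,j} - mean_j), with n-1 = 5:
  s[A,A] = ((0.8333)·(0.8333) + (-1.1667)·(-1.1667) + (0.8333)·(0.8333) + (1.8333)·(1.8333) + (0.8333)·(0.8333) + (-3.1667)·(-3.1667)) / 5 = 16.8333/5 = 3.3667
  s[A,B] = ((0.8333)·(-2.1667) + (-1.1667)·(-2.1667) + (0.8333)·(3.8333) + (1.8333)·(1.8333) + (0.8333)·(1.8333) + (-3.1667)·(-3.1667)) / 5 = 18.8333/5 = 3.7667
  s[B,B] = ((-2.1667)·(-2.1667) + (-2.1667)·(-2.1667) + (3.8333)·(3.8333) + (1.8333)·(1.8333) + (1.8333)·(1.8333) + (-3.1667)·(-3.1667)) / 5 = 40.8333/5 = 8.1667
  Sample standard deviations s_i = √(s[i,i]):
  s(A) = √(3.3667) = 1.8348
  s(B) = √(8.1667) = 2.8577

Step 3 — r_{ij} = s_{ij} / (s_i · s_j):
  r[A,A] = 1 (diagonal).
  r[A,B] = 3.7667 / (1.8348 · 2.8577) = 3.7667 / 5.2435 = 0.7183
  r[B,B] = 1 (diagonal).

R is symmetric with unit diagonal. Assembling:

R = [[1, 0.7183],
 [0.7183, 1]]


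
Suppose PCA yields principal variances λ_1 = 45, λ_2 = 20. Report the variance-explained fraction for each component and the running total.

Step 1 — total variance = trace(Sigma) = Σ λ_i = 45 + 20 = 65.

Step 2 — fraction explained by component i = λ_i / Σ λ:
  PC1: 45/65 = 0.6923
  PC2: 20/65 = 0.3077

Step 3 — cumulative fraction after k components = (λ_1 + ... + λ_k) / Σ λ:
  k = 1: 45/65 = 0.6923
  k = 2: (45 + 20)/65 = 65/65 = 1

Summary (fraction, with percent):

explained: PC1 0.6923 (69.23%), PC2 0.3077 (30.77%);  cumulative: 0.6923, 1


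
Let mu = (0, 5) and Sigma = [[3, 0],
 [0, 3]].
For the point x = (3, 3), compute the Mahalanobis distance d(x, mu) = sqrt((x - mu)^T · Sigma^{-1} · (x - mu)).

Step 1 — centre the observation: (x - mu) = (3, -2).

Step 2 — invert Sigma. det(Sigma) = 3·3 - (0)² = 9.
  Sigma^{-1} = (1/det) · [[d, -b], [-b, a]] = [[0.3333, 0],
 [0, 0.3333]].

Step 3 — form the quadratic (x - mu)^T · Sigma^{-1} · (x - mu):
  Sigma^{-1} · (x - mu) = (1, -0.6667).
  (x - mu)^T · [Sigma^{-1} · (x - mu)] = (3)·(1) + (-2)·(-0.6667) = 4.3333.

Step 4 — take square root: d = √(4.3333) ≈ 2.0817.

d(x, mu) = √(4.3333) ≈ 2.0817


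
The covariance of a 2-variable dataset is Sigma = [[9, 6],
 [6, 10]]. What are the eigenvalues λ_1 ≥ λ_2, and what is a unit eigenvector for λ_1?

Step 1 — characteristic polynomial of 2×2 Sigma:
  det(Sigma - λI) = λ² - trace · λ + det = 0.
  trace = 9 + 10 = 19, det = 9·10 - (6)² = 54.
Step 2 — discriminant:
  Δ = trace² - 4·det = 361 - 216 = 145.
Step 3 — eigenvalues:
  λ = (trace ± √Δ)/2 = (19 ± 12.0416)/2,
  λ_1 = 15.5208,  λ_2 = 3.4792.

Step 4 — unit eigenvector for λ_1: solve (Sigma - λ_1 I)v = 0. First row:
  (9 - 15.5208)·v_x + (6)·v_y = 0, i.e. (-6.5208)·v_x + (6)·v_y = 0,
  so v ∝ (b, λ_1 - a) = (6, 6.5208) = u.
  ||u|| = √((6)² + (6.5208)²) = √(78.5208) ≈ 8.8612,
  v_1 = u/||u|| ≈ (0.6771, 0.7359) (||v_1|| = 1).

λ_1 = 15.5208,  λ_2 = 3.4792;  v_1 ≈ (0.6771, 0.7359)


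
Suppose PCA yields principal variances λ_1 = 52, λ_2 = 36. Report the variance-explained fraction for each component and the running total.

Step 1 — total variance = trace(Sigma) = Σ λ_i = 52 + 36 = 88.

Step 2 — fraction explained by component i = λ_i / Σ λ:
  PC1: 52/88 = 0.5909
  PC2: 36/88 = 0.4091

Step 3 — cumulative fraction after k components = (λ_1 + ... + λ_k) / Σ λ:
  k = 1: 52/88 = 0.5909
  k = 2: (52 + 36)/88 = 88/88 = 1

Summary (fraction, with percent):

explained: PC1 0.5909 (59.09%), PC2 0.4091 (40.91%);  cumulative: 0.5909, 1


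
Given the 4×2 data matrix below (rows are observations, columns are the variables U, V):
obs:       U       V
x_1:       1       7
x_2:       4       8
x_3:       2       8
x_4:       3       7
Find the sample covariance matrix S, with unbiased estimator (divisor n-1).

Step 1 — column means:
  mean(U) = (1 + 4 + 2 + 3) / 4 = 10/4 = 2.5
  mean(V) = (7 + 8 + 8 + 7) / 4 = 30/4 = 7.5

Step 2 — sample covariance S[i,j] = (1/(n-1)) · Σ_k (x_{k,i} - mean_i) · (x_{k,j} - mean_j), with n-1 = 3.
  S[U,U] = ((-1.5)·(-1.5) + (1.5)·(1.5) + (-0.5)·(-0.5) + (0.5)·(0.5)) / 3 = 5/3 = 1.6667
  S[U,V] = ((-1.5)·(-0.5) + (1.5)·(0.5) + (-0.5)·(0.5) + (0.5)·(-0.5)) / 3 = 1/3 = 0.3333
  S[V,V] = ((-0.5)·(-0.5) + (0.5)·(0.5) + (0.5)·(0.5) + (-0.5)·(-0.5)) / 3 = 1/3 = 0.3333

S is symmetric (S[j,i] = S[i,j]). Assembling:

S = [[1.6667, 0.3333],
 [0.3333, 0.3333]]


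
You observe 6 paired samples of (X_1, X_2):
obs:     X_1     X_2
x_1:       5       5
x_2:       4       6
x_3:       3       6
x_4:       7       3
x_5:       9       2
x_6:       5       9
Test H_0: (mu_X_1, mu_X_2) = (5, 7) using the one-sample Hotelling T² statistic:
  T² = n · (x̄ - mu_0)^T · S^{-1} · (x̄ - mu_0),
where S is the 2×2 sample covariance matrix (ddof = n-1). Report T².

Step 1 — sample mean vector:
  mean(X_1) = (5 + 4 + 3 + 7 + 9 + 5) / 6 = 33/6 = 5.5
  mean(X_2) = (5 + 6 + 6 + 3 + 2 + 9) / 6 = 31/6 = 5.1667
  x̄ = (5.5, 5.1667),  deviation x̄ - mu_0 = (5.5, 5.1667) - (5, 7) = (0.5, -1.8333).

Step 2 — sample covariance matrix, S[i,j] = (1/(n-1)) · Σ_k (x_{k,i} - mean_i) · (x_{k,j} - mean_j), divisor n-1 = 5:
  S[X_1,X_1] = ((-0.5)·(-0.5) + (-1.5)·(-1.5) + (-2.5)·(-2.5) + (1.5)·(1.5) + (3.5)·(3.5) + (-0.5)·(-0.5)) / 5 = 23.5/5 = 4.7
  S[X_1,X_2] = ((-0.5)·(-0.1667) + (-1.5)·(0.8333) + (-2.5)·(0.8333) + (1.5)·(-2.1667) + (3.5)·(-3.1667) + (-0.5)·(3.8333)) / 5 = -19.5/5 = -3.9
  S[X_2,X_2] = ((-0.1667)·(-0.1667) + (0.8333)·(0.8333) + (0.8333)·(0.8333) + (-2.1667)·(-2.1667) + (-3.1667)·(-3.1667) + (3.8333)·(3.8333)) / 5 = 30.8333/5 = 6.1667
  S = [[4.7, -3.9],
 [-3.9, 6.1667]].

Step 3 — invert S. det(S) = 4.7·6.1667 - (-3.9)² = 13.7733.
  S^{-1} = (1/det) · [[d, -b], [-b, a]] = [[0.4477, 0.2832],
 [0.2832, 0.3412]].

Step 4 — quadratic form (x̄ - mu_0)^T · S^{-1} · (x̄ - mu_0):
  S^{-1} · (x̄ - mu_0) = (-0.2953, -0.484),
  (x̄ - mu_0)^T · [...] = (0.5)·(-0.2953) + (-1.8333)·(-0.484) = 0.7398.

Step 5 — scale by n: T² = 6 · 0.7398 = 4.4385.

T² ≈ 4.4385


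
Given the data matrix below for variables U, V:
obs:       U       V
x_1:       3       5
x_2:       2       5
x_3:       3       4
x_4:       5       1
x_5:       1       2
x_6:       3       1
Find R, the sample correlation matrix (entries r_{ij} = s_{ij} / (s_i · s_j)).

Step 1 — column means:
  mean(U) = (3 + 2 + 3 + 5 + 1 + 3) / 6 = 17/6 = 2.8333
  mean(V) = (5 + 5 + 4 + 1 + 2 + 1) / 6 = 18/6 = 3

Step 2 — sample variances and covariances s[i,j] = (1/(n-1)) · Σ_k (x_{k,i} - mean_i) · (x_{k,j} - mean_j), with n-1 = 5:
  s[U,U] = ((0.1667)·(0.1667) + (-0.8333)·(-0.8333) + (0.1667)·(0.1667) + (2.1667)·(2.1667) + (-1.8333)·(-1.8333) + (0.1667)·(0.1667)) / 5 = 8.8333/5 = 1.7667
  s[U,V] = ((0.1667)·(2) + (-0.8333)·(2) + (0.1667)·(1) + (2.1667)·(-2) + (-1.8333)·(-1) + (0.1667)·(-2)) / 5 = -4/5 = -0.8
  s[V,V] = ((2)·(2) + (2)·(2) + (1)·(1) + (-2)·(-2) + (-1)·(-1) + (-2)·(-2)) / 5 = 18/5 = 3.6
  Sample standard deviations s_i = √(s[i,i]):
  s(U) = √(1.7667) = 1.3292
  s(V) = √(3.6) = 1.8974

Step 3 — r_{ij} = s_{ij} / (s_i · s_j):
  r[U,U] = 1 (diagonal).
  r[U,V] = -0.8 / (1.3292 · 1.8974) = -0.8 / 2.5219 = -0.3172
  r[V,V] = 1 (diagonal).

R is symmetric with unit diagonal. Assembling:

R = [[1, -0.3172],
 [-0.3172, 1]]


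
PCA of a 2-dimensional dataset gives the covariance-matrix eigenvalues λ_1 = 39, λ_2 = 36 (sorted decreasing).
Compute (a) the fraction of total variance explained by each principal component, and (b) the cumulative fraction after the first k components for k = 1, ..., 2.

Step 1 — total variance = trace(Sigma) = Σ λ_i = 39 + 36 = 75.

Step 2 — fraction explained by component i = λ_i / Σ λ:
  PC1: 39/75 = 0.52
  PC2: 36/75 = 0.48

Step 3 — cumulative fraction after k components = (λ_1 + ... + λ_k) / Σ λ:
  k = 1: 39/75 = 0.52
  k = 2: (39 + 36)/75 = 75/75 = 1

Summary (fraction, with percent):

explained: PC1 0.52 (52%), PC2 0.48 (48%);  cumulative: 0.52, 1


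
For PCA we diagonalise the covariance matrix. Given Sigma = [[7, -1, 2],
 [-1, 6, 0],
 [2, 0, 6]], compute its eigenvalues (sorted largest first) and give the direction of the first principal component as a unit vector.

Step 1 — characteristic polynomial p(λ) = det(λI - Sigma) = λ³ - tr·λ² + c_1·λ - det, where tr = trace, c_1 = sum of the principal 2×2 minors, det = det(Sigma):
  tr = 7 + 6 + 6 = 19,
  c_1 = (7·6 - (-1)²) + (7·6 - (2)²) + (6·6 - (0)²) = 41 + 38 + 36 = 115,
  det = 7·(6·6 - (0)²) - (-1)·((-1)·6 - (0)·(2)) + (2)·((-1)·(0) - 6·(2)) = 7·(36) - (-1)·(-6) + (2)·(-12) = 222.
  So p(λ) = λ³ - 19λ² + 115λ - 222.
Step 2 — look for an integer root (rational root theorem: any rational root is an integer divisor of 222). Testing λ = 6:
  p(6) = 216 - 684 + 690 - 222 = 0  ✓
  Dividing out (λ - 6): p(λ) = (λ - 6)(λ² - 13λ + 37).
Step 3 — remaining eigenvalues from the quadratic λ² - 13λ + 37 = 0:
  Δ = 13² - 4·37 = 169 - 148 = 21,  λ = (13 ± √21)/2 = (13 ± 4.5826)/2 ≈ 8.7913 or 4.2087.
  Sorted: λ_1 = 8.7913,  λ_2 = 6,  λ_3 = 4.2087  (check: sum = 19 = tr ✓).

Step 4 — unit eigenvector for λ_1 ≈ 8.7913: v spans the null space of (Sigma - λ_1 I), whose rows are
  r_1 = (-1.7913, -1, 2),  r_2 = (-1, -2.7913, 0),  r_3 = (2, 0, -2.7913).
  v is orthogonal to every row, so take v ∝ r_1 × r_2 = ((-1)·(0) - (2)·(-2.7913), (2)·(-1) - (-1.7913)·(0), (-1.7913)·(-2.7913) - (-1)·(-1)) ≈ (5.5826, -2, 4).
  Let u = (5.5826, -2, 4).
  ||u|| = √((5.5826)² + (-2)² + (4)²) = √(51.1652) ≈ 7.153,  v_1 = u/||u|| ≈ (0.7805, -0.2796, 0.5592) (||v_1|| = 1).

λ_1 = 8.7913,  λ_2 = 6,  λ_3 = 4.2087;  v_1 ≈ (0.7805, -0.2796, 0.5592)


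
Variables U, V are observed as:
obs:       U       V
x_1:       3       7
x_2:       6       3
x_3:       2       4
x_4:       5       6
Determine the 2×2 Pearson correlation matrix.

Step 1 — column means:
  mean(U) = (3 + 6 + 2 + 5) / 4 = 16/4 = 4
  mean(V) = (7 + 3 + 4 + 6) / 4 = 20/4 = 5

Step 2 — sample variances and covariances s[i,j] = (1/(n-1)) · Σ_k (x_{k,i} - mean_i) · (x_{k,j} - mean_j), with n-1 = 3:
  s[U,U] = ((-1)·(-1) + (2)·(2) + (-2)·(-2) + (1)·(1)) / 3 = 10/3 = 3.3333
  s[U,V] = ((-1)·(2) + (2)·(-2) + (-2)·(-1) + (1)·(1)) / 3 = -3/3 = -1
  s[V,V] = ((2)·(2) + (-2)·(-2) + (-1)·(-1) + (1)·(1)) / 3 = 10/3 = 3.3333
  Sample standard deviations s_i = √(s[i,i]):
  s(U) = √(3.3333) = 1.8257
  s(V) = √(3.3333) = 1.8257

Step 3 — r_{ij} = s_{ij} / (s_i · s_j):
  r[U,U] = 1 (diagonal).
  r[U,V] = -1 / (1.8257 · 1.8257) = -1 / 3.3333 = -0.3
  r[V,V] = 1 (diagonal).

R is symmetric with unit diagonal. Assembling:

R = [[1, -0.3],
 [-0.3, 1]]


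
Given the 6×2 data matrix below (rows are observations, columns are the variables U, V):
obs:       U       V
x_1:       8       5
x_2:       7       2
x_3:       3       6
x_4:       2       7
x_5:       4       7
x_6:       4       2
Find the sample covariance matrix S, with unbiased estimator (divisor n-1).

Step 1 — column means:
  mean(U) = (8 + 7 + 3 + 2 + 4 + 4) / 6 = 28/6 = 4.6667
  mean(V) = (5 + 2 + 6 + 7 + 7 + 2) / 6 = 29/6 = 4.8333

Step 2 — sample covariance S[i,j] = (1/(n-1)) · Σ_k (x_{k,i} - mean_i) · (x_{k,j} - mean_j), with n-1 = 5.
  S[U,U] = ((3.3333)·(3.3333) + (2.3333)·(2.3333) + (-1.6667)·(-1.6667) + (-2.6667)·(-2.6667) + (-0.6667)·(-0.6667) + (-0.6667)·(-0.6667)) / 5 = 27.3333/5 = 5.4667
  S[U,V] = ((3.3333)·(0.1667) + (2.3333)·(-2.8333) + (-1.6667)·(1.1667) + (-2.6667)·(2.1667) + (-0.6667)·(2.1667) + (-0.6667)·(-2.8333)) / 5 = -13.3333/5 = -2.6667
  S[V,V] = ((0.1667)·(0.1667) + (-2.8333)·(-2.8333) + (1.1667)·(1.1667) + (2.1667)·(2.1667) + (2.1667)·(2.1667) + (-2.8333)·(-2.8333)) / 5 = 26.8333/5 = 5.3667

S is symmetric (S[j,i] = S[i,j]). Assembling:

S = [[5.4667, -2.6667],
 [-2.6667, 5.3667]]


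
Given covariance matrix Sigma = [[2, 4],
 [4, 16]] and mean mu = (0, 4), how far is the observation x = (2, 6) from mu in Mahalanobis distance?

Step 1 — centre the observation: (x - mu) = (2, 2).

Step 2 — invert Sigma. det(Sigma) = 2·16 - (4)² = 16.
  Sigma^{-1} = (1/det) · [[d, -b], [-b, a]] = [[1, -0.25],
 [-0.25, 0.125]].

Step 3 — form the quadratic (x - mu)^T · Sigma^{-1} · (x - mu):
  Sigma^{-1} · (x - mu) = (1.5, -0.25).
  (x - mu)^T · [Sigma^{-1} · (x - mu)] = (2)·(1.5) + (2)·(-0.25) = 2.5.

Step 4 — take square root: d = √(2.5) ≈ 1.5811.

d(x, mu) = √(2.5) ≈ 1.5811


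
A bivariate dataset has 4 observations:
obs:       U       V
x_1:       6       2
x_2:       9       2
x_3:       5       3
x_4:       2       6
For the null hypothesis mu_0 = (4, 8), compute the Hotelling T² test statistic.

Step 1 — sample mean vector:
  mean(U) = (6 + 9 + 5 + 2) / 4 = 22/4 = 5.5
  mean(V) = (2 + 2 + 3 + 6) / 4 = 13/4 = 3.25
  x̄ = (5.5, 3.25),  deviation x̄ - mu_0 = (5.5, 3.25) - (4, 8) = (1.5, -4.75).

Step 2 — sample covariance matrix, S[i,j] = (1/(n-1)) · Σ_k (x_{k,i} - mean_i) · (x_{k,j} - mean_j), divisor n-1 = 3:
  S[U,U] = ((0.5)·(0.5) + (3.5)·(3.5) + (-0.5)·(-0.5) + (-3.5)·(-3.5)) / 3 = 25/3 = 8.3333
  S[U,V] = ((0.5)·(-1.25) + (3.5)·(-1.25) + (-0.5)·(-0.25) + (-3.5)·(2.75)) / 3 = -14.5/3 = -4.8333
  S[V,V] = ((-1.25)·(-1.25) + (-1.25)·(-1.25) + (-0.25)·(-0.25) + (2.75)·(2.75)) / 3 = 10.75/3 = 3.5833
  S = [[8.3333, -4.8333],
 [-4.8333, 3.5833]].

Step 3 — invert S. det(S) = 8.3333·3.5833 - (-4.8333)² = 6.5.
  S^{-1} = (1/det) · [[d, -b], [-b, a]] = [[0.5513, 0.7436],
 [0.7436, 1.2821]].

Step 4 — quadratic form (x̄ - mu_0)^T · S^{-1} · (x̄ - mu_0):
  S^{-1} · (x̄ - mu_0) = (-2.7051, -4.9744),
  (x̄ - mu_0)^T · [...] = (1.5)·(-2.7051) + (-4.75)·(-4.9744) = 19.5705.

Step 5 — scale by n: T² = 4 · 19.5705 = 78.2821.

T² ≈ 78.2821


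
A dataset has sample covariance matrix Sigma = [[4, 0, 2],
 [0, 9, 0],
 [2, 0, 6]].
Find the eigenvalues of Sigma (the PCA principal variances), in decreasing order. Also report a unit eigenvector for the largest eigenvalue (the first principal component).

Step 1 — characteristic polynomial p(λ) = det(λI - Sigma) = λ³ - tr·λ² + c_1·λ - det, where tr = trace, c_1 = sum of the principal 2×2 minors, det = det(Sigma):
  tr = 4 + 9 + 6 = 19,
  c_1 = (4·9 - (0)²) + (4·6 - (2)²) + (9·6 - (0)²) = 36 + 20 + 54 = 110,
  det = 4·(9·6 - (0)²) - (0)·((0)·6 - (0)·(2)) + (2)·((0)·(0) - 9·(2)) = 4·(54) - (0)·(0) + (2)·(-18) = 180.
  So p(λ) = λ³ - 19λ² + 110λ - 180.
Step 2 — look for an integer root (rational root theorem: any rational root is an integer divisor of 180). Testing λ = 9:
  p(9) = 729 - 1539 + 990 - 180 = 0  ✓
  Dividing out (λ - 9): p(λ) = (λ - 9)(λ² - 10λ + 20).
Step 3 — remaining eigenvalues from the quadratic λ² - 10λ + 20 = 0:
  Δ = 10² - 4·20 = 100 - 80 = 20,  λ = (10 ± √20)/2 = (10 ± 4.4721)/2 ≈ 7.2361 or 2.7639.
  Sorted: λ_1 = 9,  λ_2 = 7.2361,  λ_3 = 2.7639  (check: sum = 19 = tr ✓).

Step 4 — unit eigenvector for λ_1 = 9: v spans the null space of (Sigma - λ_1 I), whose rows are
  r_1 = (-5, 0, 2),  r_2 = (0, 0, 0),  r_3 = (2, 0, -3).
  v is orthogonal to every row, so take v ∝ r_1 × r_3 = ((0)·(-3) - (2)·(0), (2)·(2) - (-5)·(-3), (-5)·(0) - (0)·(2)) = (0, -11, 0).
  Rescale (divide by 11; multiply by -1 so the first nonzero entry is positive): u = (0, 1, 0).
  ||u|| = √((0)² + (1)² + (0)²) = √(1) = 1,  v_1 = u/||u|| ≈ (0, 1, 0) (||v_1|| = 1).

λ_1 = 9,  λ_2 = 7.2361,  λ_3 = 2.7639;  v_1 ≈ (0, 1, 0)


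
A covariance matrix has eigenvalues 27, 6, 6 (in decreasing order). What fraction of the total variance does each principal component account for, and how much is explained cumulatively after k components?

Step 1 — total variance = trace(Sigma) = Σ λ_i = 27 + 6 + 6 = 39.

Step 2 — fraction explained by component i = λ_i / Σ λ:
  PC1: 27/39 = 0.6923
  PC2: 6/39 = 0.1538
  PC3: 6/39 = 0.1538

Step 3 — cumulative fraction after k components = (λ_1 + ... + λ_k) / Σ λ:
  k = 1: 27/39 = 0.6923
  k = 2: (27 + 6)/39 = 33/39 = 0.8462
  k = 3: (27 + 6 + 6)/39 = 39/39 = 1

Summary (fraction, with percent):

explained: PC1 0.6923 (69.23%), PC2 0.1538 (15.38%), PC3 0.1538 (15.38%);  cumulative: 0.6923, 0.8462, 1


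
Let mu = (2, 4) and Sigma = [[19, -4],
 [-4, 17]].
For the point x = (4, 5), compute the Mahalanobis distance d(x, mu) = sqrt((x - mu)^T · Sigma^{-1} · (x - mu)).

Step 1 — centre the observation: (x - mu) = (2, 1).

Step 2 — invert Sigma. det(Sigma) = 19·17 - (-4)² = 307.
  Sigma^{-1} = (1/det) · [[d, -b], [-b, a]] = [[0.0554, 0.013],
 [0.013, 0.0619]].

Step 3 — form the quadratic (x - mu)^T · Sigma^{-1} · (x - mu):
  Sigma^{-1} · (x - mu) = (0.1238, 0.0879).
  (x - mu)^T · [Sigma^{-1} · (x - mu)] = (2)·(0.1238) + (1)·(0.0879) = 0.3355.

Step 4 — take square root: d = √(0.3355) ≈ 0.5792.

d(x, mu) = √(0.3355) ≈ 0.5792


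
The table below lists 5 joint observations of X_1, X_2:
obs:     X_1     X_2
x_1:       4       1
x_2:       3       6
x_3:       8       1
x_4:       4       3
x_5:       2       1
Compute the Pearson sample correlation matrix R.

Step 1 — column means:
  mean(X_1) = (4 + 3 + 8 + 4 + 2) / 5 = 21/5 = 4.2
  mean(X_2) = (1 + 6 + 1 + 3 + 1) / 5 = 12/5 = 2.4

Step 2 — sample variances and covariances s[i,j] = (1/(n-1)) · Σ_k (x_{k,i} - mean_i) · (x_{k,j} - mean_j), with n-1 = 4:
  s[X_1,X_1] = ((-0.2)·(-0.2) + (-1.2)·(-1.2) + (3.8)·(3.8) + (-0.2)·(-0.2) + (-2.2)·(-2.2)) / 4 = 20.8/4 = 5.2
  s[X_1,X_2] = ((-0.2)·(-1.4) + (-1.2)·(3.6) + (3.8)·(-1.4) + (-0.2)·(0.6) + (-2.2)·(-1.4)) / 4 = -6.4/4 = -1.6
  s[X_2,X_2] = ((-1.4)·(-1.4) + (3.6)·(3.6) + (-1.4)·(-1.4) + (0.6)·(0.6) + (-1.4)·(-1.4)) / 4 = 19.2/4 = 4.8
  Sample standard deviations s_i = √(s[i,i]):
  s(X_1) = √(5.2) = 2.2804
  s(X_2) = √(4.8) = 2.1909

Step 3 — r_{ij} = s_{ij} / (s_i · s_j):
  r[X_1,X_1] = 1 (diagonal).
  r[X_1,X_2] = -1.6 / (2.2804 · 2.1909) = -1.6 / 4.996 = -0.3203
  r[X_2,X_2] = 1 (diagonal).

R is symmetric with unit diagonal. Assembling:

R = [[1, -0.3203],
 [-0.3203, 1]]


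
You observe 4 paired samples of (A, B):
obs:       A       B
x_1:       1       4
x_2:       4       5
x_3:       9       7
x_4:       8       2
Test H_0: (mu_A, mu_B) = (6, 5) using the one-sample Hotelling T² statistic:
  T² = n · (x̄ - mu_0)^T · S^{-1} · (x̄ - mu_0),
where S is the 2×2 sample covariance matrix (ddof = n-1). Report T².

Step 1 — sample mean vector:
  mean(A) = (1 + 4 + 9 + 8) / 4 = 22/4 = 5.5
  mean(B) = (4 + 5 + 7 + 2) / 4 = 18/4 = 4.5
  x̄ = (5.5, 4.5),  deviation x̄ - mu_0 = (5.5, 4.5) - (6, 5) = (-0.5, -0.5).

Step 2 — sample covariance matrix, S[i,j] = (1/(n-1)) · Σ_k (x_{k,i} - mean_i) · (x_{k,j} - mean_j), divisor n-1 = 3:
  S[A,A] = ((-4.5)·(-4.5) + (-1.5)·(-1.5) + (3.5)·(3.5) + (2.5)·(2.5)) / 3 = 41/3 = 13.6667
  S[A,B] = ((-4.5)·(-0.5) + (-1.5)·(0.5) + (3.5)·(2.5) + (2.5)·(-2.5)) / 3 = 4/3 = 1.3333
  S[B,B] = ((-0.5)·(-0.5) + (0.5)·(0.5) + (2.5)·(2.5) + (-2.5)·(-2.5)) / 3 = 13/3 = 4.3333
  S = [[13.6667, 1.3333],
 [1.3333, 4.3333]].

Step 3 — invert S. det(S) = 13.6667·4.3333 - (1.3333)² = 57.4444.
  S^{-1} = (1/det) · [[d, -b], [-b, a]] = [[0.0754, -0.0232],
 [-0.0232, 0.2379]].

Step 4 — quadratic form (x̄ - mu_0)^T · S^{-1} · (x̄ - mu_0):
  S^{-1} · (x̄ - mu_0) = (-0.0261, -0.1074),
  (x̄ - mu_0)^T · [...] = (-0.5)·(-0.0261) + (-0.5)·(-0.1074) = 0.0667.

Step 5 — scale by n: T² = 4 · 0.0667 = 0.2669.

T² ≈ 0.2669


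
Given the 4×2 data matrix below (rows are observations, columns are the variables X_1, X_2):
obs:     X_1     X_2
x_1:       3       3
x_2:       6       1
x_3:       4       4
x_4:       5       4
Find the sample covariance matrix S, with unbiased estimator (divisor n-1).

Step 1 — column means:
  mean(X_1) = (3 + 6 + 4 + 5) / 4 = 18/4 = 4.5
  mean(X_2) = (3 + 1 + 4 + 4) / 4 = 12/4 = 3

Step 2 — sample covariance S[i,j] = (1/(n-1)) · Σ_k (x_{k,i} - mean_i) · (x_{k,j} - mean_j), with n-1 = 3.
  S[X_1,X_1] = ((-1.5)·(-1.5) + (1.5)·(1.5) + (-0.5)·(-0.5) + (0.5)·(0.5)) / 3 = 5/3 = 1.6667
  S[X_1,X_2] = ((-1.5)·(0) + (1.5)·(-2) + (-0.5)·(1) + (0.5)·(1)) / 3 = -3/3 = -1
  S[X_2,X_2] = ((0)·(0) + (-2)·(-2) + (1)·(1) + (1)·(1)) / 3 = 6/3 = 2

S is symmetric (S[j,i] = S[i,j]). Assembling:

S = [[1.6667, -1],
 [-1, 2]]


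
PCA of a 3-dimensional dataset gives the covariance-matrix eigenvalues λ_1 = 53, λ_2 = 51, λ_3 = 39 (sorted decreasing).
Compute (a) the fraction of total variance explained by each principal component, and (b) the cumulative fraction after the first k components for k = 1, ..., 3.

Step 1 — total variance = trace(Sigma) = Σ λ_i = 53 + 51 + 39 = 143.

Step 2 — fraction explained by component i = λ_i / Σ λ:
  PC1: 53/143 = 0.3706
  PC2: 51/143 = 0.3566
  PC3: 39/143 = 0.2727

Step 3 — cumulative fraction after k components = (λ_1 + ... + λ_k) / Σ λ:
  k = 1: 53/143 = 0.3706
  k = 2: (53 + 51)/143 = 104/143 = 0.7273
  k = 3: (53 + 51 + 39)/143 = 143/143 = 1

Summary (fraction, with percent):

explained: PC1 0.3706 (37.06%), PC2 0.3566 (35.66%), PC3 0.2727 (27.27%);  cumulative: 0.3706, 0.7273, 1


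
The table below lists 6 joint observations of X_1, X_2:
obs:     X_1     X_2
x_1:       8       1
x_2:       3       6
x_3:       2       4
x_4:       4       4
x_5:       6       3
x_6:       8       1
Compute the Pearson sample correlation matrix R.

Step 1 — column means:
  mean(X_1) = (8 + 3 + 2 + 4 + 6 + 8) / 6 = 31/6 = 5.1667
  mean(X_2) = (1 + 6 + 4 + 4 + 3 + 1) / 6 = 19/6 = 3.1667

Step 2 — sample variances and covariances s[i,j] = (1/(n-1)) · Σ_k (x_{k,i} - mean_i) · (x_{k,j} - mean_j), with n-1 = 5:
  s[X_1,X_1] = ((2.8333)·(2.8333) + (-2.1667)·(-2.1667) + (-3.1667)·(-3.1667) + (-1.1667)·(-1.1667) + (0.8333)·(0.8333) + (2.8333)·(2.8333)) / 5 = 32.8333/5 = 6.5667
  s[X_1,X_2] = ((2.8333)·(-2.1667) + (-2.1667)·(2.8333) + (-3.1667)·(0.8333) + (-1.1667)·(0.8333) + (0.8333)·(-0.1667) + (2.8333)·(-2.1667)) / 5 = -22.1667/5 = -4.4333
  s[X_2,X_2] = ((-2.1667)·(-2.1667) + (2.8333)·(2.8333) + (0.8333)·(0.8333) + (0.8333)·(0.8333) + (-0.1667)·(-0.1667) + (-2.1667)·(-2.1667)) / 5 = 18.8333/5 = 3.7667
  Sample standard deviations s_i = √(s[i,i]):
  s(X_1) = √(6.5667) = 2.5626
  s(X_2) = √(3.7667) = 1.9408

Step 3 — r_{ij} = s_{ij} / (s_i · s_j):
  r[X_1,X_1] = 1 (diagonal).
  r[X_1,X_2] = -4.4333 / (2.5626 · 1.9408) = -4.4333 / 4.9734 = -0.8914
  r[X_2,X_2] = 1 (diagonal).

R is symmetric with unit diagonal. Assembling:

R = [[1, -0.8914],
 [-0.8914, 1]]


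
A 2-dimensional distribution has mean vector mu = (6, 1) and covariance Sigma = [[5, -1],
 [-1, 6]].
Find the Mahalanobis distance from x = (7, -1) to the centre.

Step 1 — centre the observation: (x - mu) = (1, -2).

Step 2 — invert Sigma. det(Sigma) = 5·6 - (-1)² = 29.
  Sigma^{-1} = (1/det) · [[d, -b], [-b, a]] = [[0.2069, 0.0345],
 [0.0345, 0.1724]].

Step 3 — form the quadratic (x - mu)^T · Sigma^{-1} · (x - mu):
  Sigma^{-1} · (x - mu) = (0.1379, -0.3103).
  (x - mu)^T · [Sigma^{-1} · (x - mu)] = (1)·(0.1379) + (-2)·(-0.3103) = 0.7586.

Step 4 — take square root: d = √(0.7586) ≈ 0.871.

d(x, mu) = √(0.7586) ≈ 0.871


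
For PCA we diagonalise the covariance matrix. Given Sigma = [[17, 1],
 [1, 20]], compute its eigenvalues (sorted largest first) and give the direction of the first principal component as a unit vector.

Step 1 — characteristic polynomial of 2×2 Sigma:
  det(Sigma - λI) = λ² - trace · λ + det = 0.
  trace = 17 + 20 = 37, det = 17·20 - (1)² = 339.
Step 2 — discriminant:
  Δ = trace² - 4·det = 1369 - 1356 = 13.
Step 3 — eigenvalues:
  λ = (trace ± √Δ)/2 = (37 ± 3.6056)/2,
  λ_1 = 20.3028,  λ_2 = 16.6972.

Step 4 — unit eigenvector for λ_1: solve (Sigma - λ_1 I)v = 0. First row:
  (17 - 20.3028)·v_x + (1)·v_y = 0, i.e. (-3.3028)·v_x + (1)·v_y = 0,
  so v ∝ (b, λ_1 - a) = (1, 3.3028) = u.
  ||u|| = √((1)² + (3.3028)²) = √(11.9083) ≈ 3.4508,
  v_1 = u/||u|| ≈ (0.2898, 0.9571) (||v_1|| = 1).

λ_1 = 20.3028,  λ_2 = 16.6972;  v_1 ≈ (0.2898, 0.9571)


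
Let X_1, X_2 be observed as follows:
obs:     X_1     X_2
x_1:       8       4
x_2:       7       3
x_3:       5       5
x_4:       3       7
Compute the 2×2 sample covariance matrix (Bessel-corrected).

Step 1 — column means:
  mean(X_1) = (8 + 7 + 5 + 3) / 4 = 23/4 = 5.75
  mean(X_2) = (4 + 3 + 5 + 7) / 4 = 19/4 = 4.75

Step 2 — sample covariance S[i,j] = (1/(n-1)) · Σ_k (x_{k,i} - mean_i) · (x_{k,j} - mean_j), with n-1 = 3.
  S[X_1,X_1] = ((2.25)·(2.25) + (1.25)·(1.25) + (-0.75)·(-0.75) + (-2.75)·(-2.75)) / 3 = 14.75/3 = 4.9167
  S[X_1,X_2] = ((2.25)·(-0.75) + (1.25)·(-1.75) + (-0.75)·(0.25) + (-2.75)·(2.25)) / 3 = -10.25/3 = -3.4167
  S[X_2,X_2] = ((-0.75)·(-0.75) + (-1.75)·(-1.75) + (0.25)·(0.25) + (2.25)·(2.25)) / 3 = 8.75/3 = 2.9167

S is symmetric (S[j,i] = S[i,j]). Assembling:

S = [[4.9167, -3.4167],
 [-3.4167, 2.9167]]


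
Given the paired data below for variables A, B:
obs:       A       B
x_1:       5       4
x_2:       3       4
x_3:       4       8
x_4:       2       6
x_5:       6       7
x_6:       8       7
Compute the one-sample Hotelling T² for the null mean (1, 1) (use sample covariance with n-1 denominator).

Step 1 — sample mean vector:
  mean(A) = (5 + 3 + 4 + 2 + 6 + 8) / 6 = 28/6 = 4.6667
  mean(B) = (4 + 4 + 8 + 6 + 7 + 7) / 6 = 36/6 = 6
  x̄ = (4.6667, 6),  deviation x̄ - mu_0 = (4.6667, 6) - (1, 1) = (3.6667, 5).

Step 2 — sample covariance matrix, S[i,j] = (1/(n-1)) · Σ_k (x_{k,i} - mean_i) · (x_{k,j} - mean_j), divisor n-1 = 5:
  S[A,A] = ((0.3333)·(0.3333) + (-1.6667)·(-1.6667) + (-0.6667)·(-0.6667) + (-2.6667)·(-2.6667) + (1.3333)·(1.3333) + (3.3333)·(3.3333)) / 5 = 23.3333/5 = 4.6667
  S[A,B] = ((0.3333)·(-2) + (-1.6667)·(-2) + (-0.6667)·(2) + (-2.6667)·(0) + (1.3333)·(1) + (3.3333)·(1)) / 5 = 6/5 = 1.2
  S[B,B] = ((-2)·(-2) + (-2)·(-2) + (2)·(2) + (0)·(0) + (1)·(1) + (1)·(1)) / 5 = 14/5 = 2.8
  S = [[4.6667, 1.2],
 [1.2, 2.8]].

Step 3 — invert S. det(S) = 4.6667·2.8 - (1.2)² = 11.6267.
  S^{-1} = (1/det) · [[d, -b], [-b, a]] = [[0.2408, -0.1032],
 [-0.1032, 0.4014]].

Step 4 — quadratic form (x̄ - mu_0)^T · S^{-1} · (x̄ - mu_0):
  S^{-1} · (x̄ - mu_0) = (0.367, 1.6284),
  (x̄ - mu_0)^T · [...] = (3.6667)·(0.367) + (5)·(1.6284) = 9.4878.

Step 5 — scale by n: T² = 6 · 9.4878 = 56.9266.

T² ≈ 56.9266


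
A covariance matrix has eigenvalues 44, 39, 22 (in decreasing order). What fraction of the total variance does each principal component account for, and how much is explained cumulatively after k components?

Step 1 — total variance = trace(Sigma) = Σ λ_i = 44 + 39 + 22 = 105.

Step 2 — fraction explained by component i = λ_i / Σ λ:
  PC1: 44/105 = 0.419
  PC2: 39/105 = 0.3714
  PC3: 22/105 = 0.2095

Step 3 — cumulative fraction after k components = (λ_1 + ... + λ_k) / Σ λ:
  k = 1: 44/105 = 0.419
  k = 2: (44 + 39)/105 = 83/105 = 0.7905
  k = 3: (44 + 39 + 22)/105 = 105/105 = 1

Summary (fraction, with percent):

explained: PC1 0.419 (41.9%), PC2 0.3714 (37.14%), PC3 0.2095 (20.95%);  cumulative: 0.419, 0.7905, 1


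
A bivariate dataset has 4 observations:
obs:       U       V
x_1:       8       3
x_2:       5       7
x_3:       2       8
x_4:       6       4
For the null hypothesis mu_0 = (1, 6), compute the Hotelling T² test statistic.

Step 1 — sample mean vector:
  mean(U) = (8 + 5 + 2 + 6) / 4 = 21/4 = 5.25
  mean(V) = (3 + 7 + 8 + 4) / 4 = 22/4 = 5.5
  x̄ = (5.25, 5.5),  deviation x̄ - mu_0 = (5.25, 5.5) - (1, 6) = (4.25, -0.5).

Step 2 — sample covariance matrix, S[i,j] = (1/(n-1)) · Σ_k (x_{k,i} - mean_i) · (x_{k,j} - mean_j), divisor n-1 = 3:
  S[U,U] = ((2.75)·(2.75) + (-0.25)·(-0.25) + (-3.25)·(-3.25) + (0.75)·(0.75)) / 3 = 18.75/3 = 6.25
  S[U,V] = ((2.75)·(-2.5) + (-0.25)·(1.5) + (-3.25)·(2.5) + (0.75)·(-1.5)) / 3 = -16.5/3 = -5.5
  S[V,V] = ((-2.5)·(-2.5) + (1.5)·(1.5) + (2.5)·(2.5) + (-1.5)·(-1.5)) / 3 = 17/3 = 5.6667
  S = [[6.25, -5.5],
 [-5.5, 5.6667]].

Step 3 — invert S. det(S) = 6.25·5.6667 - (-5.5)² = 5.1667.
  S^{-1} = (1/det) · [[d, -b], [-b, a]] = [[1.0968, 1.0645],
 [1.0645, 1.2097]].

Step 4 — quadratic form (x̄ - mu_0)^T · S^{-1} · (x̄ - mu_0):
  S^{-1} · (x̄ - mu_0) = (4.129, 3.9194),
  (x̄ - mu_0)^T · [...] = (4.25)·(4.129) + (-0.5)·(3.9194) = 15.5887.

Step 5 — scale by n: T² = 4 · 15.5887 = 62.3548.

T² ≈ 62.3548


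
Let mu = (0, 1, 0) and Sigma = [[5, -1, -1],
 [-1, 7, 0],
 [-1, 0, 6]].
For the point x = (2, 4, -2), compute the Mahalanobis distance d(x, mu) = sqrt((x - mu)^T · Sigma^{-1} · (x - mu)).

Step 1 — centre the observation: (x - mu) = (2, 3, -2).

Step 2 — invert Sigma (cofactor / det for 3×3, or solve directly):
  Sigma^{-1} = [[0.2132, 0.0305, 0.0355],
 [0.0305, 0.1472, 0.0051],
 [0.0355, 0.0051, 0.1726]].

Step 3 — form the quadratic (x - mu)^T · Sigma^{-1} · (x - mu):
  Sigma^{-1} · (x - mu) = (0.4467, 0.4924, -0.2589).
  (x - mu)^T · [Sigma^{-1} · (x - mu)] = (2)·(0.4467) + (3)·(0.4924) + (-2)·(-0.2589) = 2.8883.

Step 4 — take square root: d = √(2.8883) ≈ 1.6995.

d(x, mu) = √(2.8883) ≈ 1.6995


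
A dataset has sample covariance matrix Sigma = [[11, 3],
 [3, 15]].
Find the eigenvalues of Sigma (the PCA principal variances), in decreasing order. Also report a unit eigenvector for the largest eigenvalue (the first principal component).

Step 1 — characteristic polynomial of 2×2 Sigma:
  det(Sigma - λI) = λ² - trace · λ + det = 0.
  trace = 11 + 15 = 26, det = 11·15 - (3)² = 156.
Step 2 — discriminant:
  Δ = trace² - 4·det = 676 - 624 = 52.
Step 3 — eigenvalues:
  λ = (trace ± √Δ)/2 = (26 ± 7.2111)/2,
  λ_1 = 16.6056,  λ_2 = 9.3944.

Step 4 — unit eigenvector for λ_1: solve (Sigma - λ_1 I)v = 0. First row:
  (11 - 16.6056)·v_x + (3)·v_y = 0, i.e. (-5.6056)·v_x + (3)·v_y = 0,
  so v ∝ (b, λ_1 - a) = (3, 5.6056) = u.
  ||u|| = √((3)² + (5.6056)²) = √(40.4222) ≈ 6.3578,
  v_1 = u/||u|| ≈ (0.4719, 0.8817) (||v_1|| = 1).

λ_1 = 16.6056,  λ_2 = 9.3944;  v_1 ≈ (0.4719, 0.8817)


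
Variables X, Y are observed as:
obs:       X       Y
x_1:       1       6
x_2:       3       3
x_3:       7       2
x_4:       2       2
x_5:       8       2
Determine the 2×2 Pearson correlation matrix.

Step 1 — column means:
  mean(X) = (1 + 3 + 7 + 2 + 8) / 5 = 21/5 = 4.2
  mean(Y) = (6 + 3 + 2 + 2 + 2) / 5 = 15/5 = 3

Step 2 — sample variances and covariances s[i,j] = (1/(n-1)) · Σ_k (x_{k,i} - mean_i) · (x_{k,j} - mean_j), with n-1 = 4:
  s[X,X] = ((-3.2)·(-3.2) + (-1.2)·(-1.2) + (2.8)·(2.8) + (-2.2)·(-2.2) + (3.8)·(3.8)) / 4 = 38.8/4 = 9.7
  s[X,Y] = ((-3.2)·(3) + (-1.2)·(0) + (2.8)·(-1) + (-2.2)·(-1) + (3.8)·(-1)) / 4 = -14/4 = -3.5
  s[Y,Y] = ((3)·(3) + (0)·(0) + (-1)·(-1) + (-1)·(-1) + (-1)·(-1)) / 4 = 12/4 = 3
  Sample standard deviations s_i = √(s[i,i]):
  s(X) = √(9.7) = 3.1145
  s(Y) = √(3) = 1.7321

Step 3 — r_{ij} = s_{ij} / (s_i · s_j):
  r[X,X] = 1 (diagonal).
  r[X,Y] = -3.5 / (3.1145 · 1.7321) = -3.5 / 5.3944 = -0.6488
  r[Y,Y] = 1 (diagonal).

R is symmetric with unit diagonal. Assembling:

R = [[1, -0.6488],
 [-0.6488, 1]]


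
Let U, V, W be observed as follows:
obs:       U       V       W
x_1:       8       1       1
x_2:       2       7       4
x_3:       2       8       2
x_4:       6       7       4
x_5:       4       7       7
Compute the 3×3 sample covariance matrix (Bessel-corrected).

Step 1 — column means:
  mean(U) = (8 + 2 + 2 + 6 + 4) / 5 = 22/5 = 4.4
  mean(V) = (1 + 7 + 8 + 7 + 7) / 5 = 30/5 = 6
  mean(W) = (1 + 4 + 2 + 4 + 7) / 5 = 18/5 = 3.6

Step 2 — sample covariance S[i,j] = (1/(n-1)) · Σ_k (x_{k,i} - mean_i) · (x_{k,j} - mean_j), with n-1 = 4.
  S[U,U] = ((3.6)·(3.6) + (-2.4)·(-2.4) + (-2.4)·(-2.4) + (1.6)·(1.6) + (-0.4)·(-0.4)) / 4 = 27.2/4 = 6.8
  S[U,V] = ((3.6)·(-5) + (-2.4)·(1) + (-2.4)·(2) + (1.6)·(1) + (-0.4)·(1)) / 4 = -24/4 = -6
  S[U,W] = ((3.6)·(-2.6) + (-2.4)·(0.4) + (-2.4)·(-1.6) + (1.6)·(0.4) + (-0.4)·(3.4)) / 4 = -7.2/4 = -1.8
  S[V,V] = ((-5)·(-5) + (1)·(1) + (2)·(2) + (1)·(1) + (1)·(1)) / 4 = 32/4 = 8
  S[V,W] = ((-5)·(-2.6) + (1)·(0.4) + (2)·(-1.6) + (1)·(0.4) + (1)·(3.4)) / 4 = 14/4 = 3.5
  S[W,W] = ((-2.6)·(-2.6) + (0.4)·(0.4) + (-1.6)·(-1.6) + (0.4)·(0.4) + (3.4)·(3.4)) / 4 = 21.2/4 = 5.3

S is symmetric (S[j,i] = S[i,j]). Assembling:

S = [[6.8, -6, -1.8],
 [-6, 8, 3.5],
 [-1.8, 3.5, 5.3]]


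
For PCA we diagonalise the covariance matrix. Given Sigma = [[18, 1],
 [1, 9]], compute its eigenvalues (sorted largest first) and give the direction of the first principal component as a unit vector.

Step 1 — characteristic polynomial of 2×2 Sigma:
  det(Sigma - λI) = λ² - trace · λ + det = 0.
  trace = 18 + 9 = 27, det = 18·9 - (1)² = 161.
Step 2 — discriminant:
  Δ = trace² - 4·det = 729 - 644 = 85.
Step 3 — eigenvalues:
  λ = (trace ± √Δ)/2 = (27 ± 9.2195)/2,
  λ_1 = 18.1098,  λ_2 = 8.8902.

Step 4 — unit eigenvector for λ_1: solve (Sigma - λ_1 I)v = 0. First row:
  (18 - 18.1098)·v_x + (1)·v_y = 0, i.e. (-0.1098)·v_x + (1)·v_y = 0,
  so v ∝ (b, λ_1 - a) = (1, 0.1098) = u.
  ||u|| = √((1)² + (0.1098)²) = √(1.012) ≈ 1.006,
  v_1 = u/||u|| ≈ (0.994, 0.1091) (||v_1|| = 1).

λ_1 = 18.1098,  λ_2 = 8.8902;  v_1 ≈ (0.994, 0.1091)


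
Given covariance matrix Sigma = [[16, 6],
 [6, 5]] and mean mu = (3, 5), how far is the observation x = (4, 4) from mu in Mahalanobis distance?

Step 1 — centre the observation: (x - mu) = (1, -1).

Step 2 — invert Sigma. det(Sigma) = 16·5 - (6)² = 44.
  Sigma^{-1} = (1/det) · [[d, -b], [-b, a]] = [[0.1136, -0.1364],
 [-0.1364, 0.3636]].

Step 3 — form the quadratic (x - mu)^T · Sigma^{-1} · (x - mu):
  Sigma^{-1} · (x - mu) = (0.25, -0.5).
  (x - mu)^T · [Sigma^{-1} · (x - mu)] = (1)·(0.25) + (-1)·(-0.5) = 0.75.

Step 4 — take square root: d = √(0.75) ≈ 0.866.

d(x, mu) = √(0.75) ≈ 0.866


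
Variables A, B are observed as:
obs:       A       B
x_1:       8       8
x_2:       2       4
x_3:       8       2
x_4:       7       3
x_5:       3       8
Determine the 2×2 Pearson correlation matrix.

Step 1 — column means:
  mean(A) = (8 + 2 + 8 + 7 + 3) / 5 = 28/5 = 5.6
  mean(B) = (8 + 4 + 2 + 3 + 8) / 5 = 25/5 = 5

Step 2 — sample variances and covariances s[i,j] = (1/(n-1)) · Σ_k (x_{k,i} - mean_i) · (x_{k,j} - mean_j), with n-1 = 4:
  s[A,A] = ((2.4)·(2.4) + (-3.6)·(-3.6) + (2.4)·(2.4) + (1.4)·(1.4) + (-2.6)·(-2.6)) / 4 = 33.2/4 = 8.3
  s[A,B] = ((2.4)·(3) + (-3.6)·(-1) + (2.4)·(-3) + (1.4)·(-2) + (-2.6)·(3)) / 4 = -7/4 = -1.75
  s[B,B] = ((3)·(3) + (-1)·(-1) + (-3)·(-3) + (-2)·(-2) + (3)·(3)) / 4 = 32/4 = 8
  Sample standard deviations s_i = √(s[i,i]):
  s(A) = √(8.3) = 2.881
  s(B) = √(8) = 2.8284

Step 3 — r_{ij} = s_{ij} / (s_i · s_j):
  r[A,A] = 1 (diagonal).
  r[A,B] = -1.75 / (2.881 · 2.8284) = -1.75 / 8.1486 = -0.2148
  r[B,B] = 1 (diagonal).

R is symmetric with unit diagonal. Assembling:

R = [[1, -0.2148],
 [-0.2148, 1]]
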